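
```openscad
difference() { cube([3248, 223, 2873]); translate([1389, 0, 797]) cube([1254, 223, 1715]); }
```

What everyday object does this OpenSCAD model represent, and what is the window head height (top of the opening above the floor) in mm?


A wall with a window opening. The window head height is 2512 mm.

A wall with a rectangular opening subtracted — a window. Sill at z = 797, opening 1715 mm tall, so the head is at 797 + 1715 = 2512 mm.


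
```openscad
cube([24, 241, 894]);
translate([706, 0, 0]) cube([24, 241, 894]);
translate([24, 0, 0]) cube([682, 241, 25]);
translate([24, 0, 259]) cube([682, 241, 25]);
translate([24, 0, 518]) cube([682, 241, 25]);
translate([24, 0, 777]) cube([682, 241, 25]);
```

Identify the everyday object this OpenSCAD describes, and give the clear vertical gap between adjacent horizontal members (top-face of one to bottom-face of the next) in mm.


A bookshelf. The clear shelf gap is 234 mm.

Two tall side panels with 4 horizontal boards between them — a bookshelf. The first two shelf undersides are at z = 0 and z = 259; with shelf thickness 25, the clear gap is 259 − 0 − 25 = 234 mm.


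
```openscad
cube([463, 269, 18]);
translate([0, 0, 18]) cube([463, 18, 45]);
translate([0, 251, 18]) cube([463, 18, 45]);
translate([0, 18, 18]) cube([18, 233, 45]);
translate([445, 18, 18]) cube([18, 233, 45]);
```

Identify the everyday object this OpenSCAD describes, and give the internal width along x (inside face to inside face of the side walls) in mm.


An open box. The internal width is 427 mm.

A 463×269 base slab with four walls standing on it — an open box. The base is 463 mm wide and the walls are 18 mm thick, so the internal width is 463 − 2 × 18 = 427 mm.


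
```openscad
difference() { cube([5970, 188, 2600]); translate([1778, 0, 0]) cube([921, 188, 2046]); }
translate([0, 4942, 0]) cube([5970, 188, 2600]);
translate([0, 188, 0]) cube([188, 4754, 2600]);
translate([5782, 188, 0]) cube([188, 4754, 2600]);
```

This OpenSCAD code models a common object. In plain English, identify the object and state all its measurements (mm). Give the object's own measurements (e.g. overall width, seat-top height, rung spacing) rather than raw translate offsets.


A single room: four walls, each 2600 mm tall and 188 mm thick, enclosing an outside footprint 5970×5130 mm (x × y), no floor or roof. The front and back walls (−y and +y sides) run the full x-width; the side walls fit between their inner faces. A door opening 921 mm wide and 2046 mm tall is cut through the front wall from the floor up, its −x edge 1778 mm from the wall's −x end.


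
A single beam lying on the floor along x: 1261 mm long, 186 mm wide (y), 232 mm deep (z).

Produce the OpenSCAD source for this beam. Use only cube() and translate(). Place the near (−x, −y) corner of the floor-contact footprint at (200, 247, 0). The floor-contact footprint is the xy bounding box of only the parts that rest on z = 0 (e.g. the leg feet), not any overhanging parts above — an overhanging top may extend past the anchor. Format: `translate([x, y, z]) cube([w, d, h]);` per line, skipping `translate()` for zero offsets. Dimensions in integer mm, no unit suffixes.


translate([200, 247, 0]) cube([1261, 186, 232]);


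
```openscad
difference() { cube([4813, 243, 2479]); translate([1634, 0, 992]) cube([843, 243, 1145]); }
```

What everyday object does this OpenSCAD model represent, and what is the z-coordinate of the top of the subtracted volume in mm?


A wall with a window opening. The window head height is 2137 mm.

A wall with a rectangular opening subtracted — a window. Sill at z = 992, opening 1145 mm tall, so the head is at 992 + 1145 = 2137 mm.


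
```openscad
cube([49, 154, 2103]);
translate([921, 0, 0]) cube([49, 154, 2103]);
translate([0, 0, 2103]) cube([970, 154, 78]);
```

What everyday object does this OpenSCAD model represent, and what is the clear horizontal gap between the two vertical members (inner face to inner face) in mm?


A door frame. The clear opening width is 872 mm.

Two 2103 mm tall posts with a header on top — a door frame. The left jamb is 49 mm wide at x = 0; the right jamb starts at x = 921. The clear opening is 921 − 49 = 872 mm.


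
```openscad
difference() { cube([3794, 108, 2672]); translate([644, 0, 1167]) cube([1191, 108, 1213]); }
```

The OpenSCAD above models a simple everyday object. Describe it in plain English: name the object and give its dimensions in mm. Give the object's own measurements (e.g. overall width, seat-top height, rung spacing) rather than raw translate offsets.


A wall 3794 mm long (x), 108 mm thick (y), 2672 mm tall, with a rectangular window opening cut through it. The opening is 1191 mm wide and 1213 mm tall; its sill is at z = 1167 mm and its near (−x) edge is 644 mm from the wall's −x end. The opening passes through the full wall thickness.


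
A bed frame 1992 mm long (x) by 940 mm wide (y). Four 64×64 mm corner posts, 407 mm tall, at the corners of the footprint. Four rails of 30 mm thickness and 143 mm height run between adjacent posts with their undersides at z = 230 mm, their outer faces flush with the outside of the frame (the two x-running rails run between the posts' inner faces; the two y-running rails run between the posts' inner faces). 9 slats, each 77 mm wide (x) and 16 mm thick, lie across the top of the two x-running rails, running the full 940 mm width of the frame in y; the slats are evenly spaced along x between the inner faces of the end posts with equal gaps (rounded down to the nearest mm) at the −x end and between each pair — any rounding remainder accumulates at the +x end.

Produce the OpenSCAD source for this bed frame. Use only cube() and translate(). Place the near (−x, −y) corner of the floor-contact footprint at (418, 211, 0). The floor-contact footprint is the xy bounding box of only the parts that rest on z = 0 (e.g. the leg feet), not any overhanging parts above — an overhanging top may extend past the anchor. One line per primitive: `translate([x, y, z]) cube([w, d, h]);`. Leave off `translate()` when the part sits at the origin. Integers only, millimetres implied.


translate([418, 211, 0]) cube([64, 64, 407]);
translate([418, 1087, 0]) cube([64, 64, 407]);
translate([2346, 211, 0]) cube([64, 64, 407]);
translate([2346, 1087, 0]) cube([64, 64, 407]);
translate([482, 211, 230]) cube([1864, 30, 143]);
translate([482, 1121, 230]) cube([1864, 30, 143]);
translate([418, 275, 230]) cube([30, 812, 143]);
translate([2380, 275, 230]) cube([30, 812, 143]);
translate([599, 211, 373]) cube([77, 940, 16]);
translate([793, 211, 373]) cube([77, 940, 16]);
translate([987, 211, 373]) cube([77, 940, 16]);
translate([1181, 211, 373]) cube([77, 940, 16]);
translate([1375, 211, 373]) cube([77, 940, 16]);
translate([1569, 211, 373]) cube([77, 940, 16]);
translate([1763, 211, 373]) cube([77, 940, 16]);
translate([1957, 211, 373]) cube([77, 940, 16]);
translate([2151, 211, 373]) cube([77, 940, 16]);


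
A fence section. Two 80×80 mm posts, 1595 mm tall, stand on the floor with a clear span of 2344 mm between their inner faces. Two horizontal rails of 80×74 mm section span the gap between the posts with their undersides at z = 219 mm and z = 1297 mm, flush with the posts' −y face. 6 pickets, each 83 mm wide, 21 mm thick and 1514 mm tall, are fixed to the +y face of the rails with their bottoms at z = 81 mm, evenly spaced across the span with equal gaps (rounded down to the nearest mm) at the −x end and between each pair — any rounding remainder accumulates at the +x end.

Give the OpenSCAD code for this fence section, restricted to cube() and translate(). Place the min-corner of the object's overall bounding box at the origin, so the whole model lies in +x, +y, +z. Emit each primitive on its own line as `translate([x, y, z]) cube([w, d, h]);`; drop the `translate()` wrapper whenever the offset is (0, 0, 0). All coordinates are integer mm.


cube([80, 80, 1595]);
translate([2424, 0, 0]) cube([80, 80, 1595]);
translate([80, 0, 219]) cube([2344, 80, 74]);
translate([80, 0, 1297]) cube([2344, 80, 74]);
translate([343, 80, 81]) cube([83, 21, 1514]);
translate([689, 80, 81]) cube([83, 21, 1514]);
translate([1035, 80, 81]) cube([83, 21, 1514]);
translate([1381, 80, 81]) cube([83, 21, 1514]);
translate([1727, 80, 81]) cube([83, 21, 1514]);
translate([2073, 80, 81]) cube([83, 21, 1514]);


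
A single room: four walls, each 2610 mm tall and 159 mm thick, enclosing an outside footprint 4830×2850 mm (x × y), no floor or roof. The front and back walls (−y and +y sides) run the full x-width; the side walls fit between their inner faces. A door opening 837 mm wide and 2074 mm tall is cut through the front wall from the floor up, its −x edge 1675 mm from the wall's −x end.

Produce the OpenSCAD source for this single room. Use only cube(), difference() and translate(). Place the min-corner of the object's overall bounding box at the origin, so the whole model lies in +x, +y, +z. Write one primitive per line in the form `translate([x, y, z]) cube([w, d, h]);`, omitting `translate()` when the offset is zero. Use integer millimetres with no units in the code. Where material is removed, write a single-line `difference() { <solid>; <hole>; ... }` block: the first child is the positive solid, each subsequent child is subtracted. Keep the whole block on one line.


difference() { cube([4830, 159, 2610]); translate([1675, 0, 0]) cube([837, 159, 2074]); }
translate([0, 2691, 0]) cube([4830, 159, 2610]);
translate([0, 159, 0]) cube([159, 2532, 2610]);
translate([4671, 159, 0]) cube([159, 2532, 2610]);


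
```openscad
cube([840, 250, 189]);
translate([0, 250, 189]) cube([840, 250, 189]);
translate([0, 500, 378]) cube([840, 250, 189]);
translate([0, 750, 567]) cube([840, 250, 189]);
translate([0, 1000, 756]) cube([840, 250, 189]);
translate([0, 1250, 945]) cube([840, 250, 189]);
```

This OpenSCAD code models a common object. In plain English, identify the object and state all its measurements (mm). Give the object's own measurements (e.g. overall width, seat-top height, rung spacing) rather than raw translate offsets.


A straight staircase of 6 solid steps. Each step is 840 mm wide (x), 250 mm deep (y, the going) and 189 mm tall (the rise). The first step rests on the floor; each subsequent step sits one going further in +y and one rise higher in +z, directly behind and above the previous step with no overlap.


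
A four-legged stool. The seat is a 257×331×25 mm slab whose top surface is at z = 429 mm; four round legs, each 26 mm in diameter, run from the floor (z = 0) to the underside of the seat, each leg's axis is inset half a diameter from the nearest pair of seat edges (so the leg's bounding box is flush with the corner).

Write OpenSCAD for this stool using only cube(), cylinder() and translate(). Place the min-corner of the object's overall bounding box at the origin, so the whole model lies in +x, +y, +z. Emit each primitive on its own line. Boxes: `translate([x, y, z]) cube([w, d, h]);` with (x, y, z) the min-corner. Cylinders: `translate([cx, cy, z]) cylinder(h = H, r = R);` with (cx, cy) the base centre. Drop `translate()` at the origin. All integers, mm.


translate([0, 0, 404]) cube([257, 331, 25]);
translate([13, 13, 0]) cylinder(h = 404, r = 13);
translate([244, 13, 0]) cylinder(h = 404, r = 13);
translate([13, 318, 0]) cylinder(h = 404, r = 13);
translate([244, 318, 0]) cylinder(h = 404, r = 13);


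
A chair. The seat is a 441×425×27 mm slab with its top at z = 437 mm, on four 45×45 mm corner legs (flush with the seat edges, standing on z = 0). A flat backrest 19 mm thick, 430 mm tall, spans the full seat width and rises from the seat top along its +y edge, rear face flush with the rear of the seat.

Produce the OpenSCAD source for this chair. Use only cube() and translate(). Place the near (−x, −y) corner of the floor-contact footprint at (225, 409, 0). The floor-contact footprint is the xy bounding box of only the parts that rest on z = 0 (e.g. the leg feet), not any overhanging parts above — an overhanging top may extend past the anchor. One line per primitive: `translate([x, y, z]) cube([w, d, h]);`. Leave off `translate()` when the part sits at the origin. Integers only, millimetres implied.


translate([225, 409, 410]) cube([441, 425, 27]);
translate([225, 409, 0]) cube([45, 45, 410]);
translate([621, 409, 0]) cube([45, 45, 410]);
translate([225, 789, 0]) cube([45, 45, 410]);
translate([621, 789, 0]) cube([45, 45, 410]);
translate([225, 815, 437]) cube([441, 19, 430]);


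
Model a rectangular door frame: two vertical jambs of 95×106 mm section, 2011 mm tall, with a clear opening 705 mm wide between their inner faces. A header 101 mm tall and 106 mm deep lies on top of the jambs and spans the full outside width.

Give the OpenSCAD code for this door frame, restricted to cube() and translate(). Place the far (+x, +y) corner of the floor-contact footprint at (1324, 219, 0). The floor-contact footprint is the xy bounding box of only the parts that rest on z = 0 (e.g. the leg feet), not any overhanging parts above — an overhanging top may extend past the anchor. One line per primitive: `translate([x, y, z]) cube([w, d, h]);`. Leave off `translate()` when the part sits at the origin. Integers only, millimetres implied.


translate([429, 113, 0]) cube([95, 106, 2011]);
translate([1229, 113, 0]) cube([95, 106, 2011]);
translate([429, 113, 2011]) cube([895, 106, 101]);


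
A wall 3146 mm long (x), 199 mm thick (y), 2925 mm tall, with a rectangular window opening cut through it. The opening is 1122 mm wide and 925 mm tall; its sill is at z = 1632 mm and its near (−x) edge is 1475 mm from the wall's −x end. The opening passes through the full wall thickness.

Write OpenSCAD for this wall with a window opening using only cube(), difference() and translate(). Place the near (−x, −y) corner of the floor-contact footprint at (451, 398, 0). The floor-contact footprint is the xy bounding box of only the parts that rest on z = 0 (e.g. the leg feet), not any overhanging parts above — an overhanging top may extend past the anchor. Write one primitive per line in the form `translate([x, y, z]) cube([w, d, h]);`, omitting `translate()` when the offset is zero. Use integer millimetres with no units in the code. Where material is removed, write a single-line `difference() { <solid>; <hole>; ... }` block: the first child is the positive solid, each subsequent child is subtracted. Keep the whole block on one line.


difference() { translate([451, 398, 0]) cube([3146, 199, 2925]); translate([1926, 398, 1632]) cube([1122, 199, 925]); }


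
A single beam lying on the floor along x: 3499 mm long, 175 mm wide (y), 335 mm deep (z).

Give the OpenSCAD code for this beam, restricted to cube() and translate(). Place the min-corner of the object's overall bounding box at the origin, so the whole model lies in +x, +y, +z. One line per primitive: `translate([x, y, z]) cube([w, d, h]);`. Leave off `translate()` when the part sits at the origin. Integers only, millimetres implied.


cube([3499, 175, 335]);


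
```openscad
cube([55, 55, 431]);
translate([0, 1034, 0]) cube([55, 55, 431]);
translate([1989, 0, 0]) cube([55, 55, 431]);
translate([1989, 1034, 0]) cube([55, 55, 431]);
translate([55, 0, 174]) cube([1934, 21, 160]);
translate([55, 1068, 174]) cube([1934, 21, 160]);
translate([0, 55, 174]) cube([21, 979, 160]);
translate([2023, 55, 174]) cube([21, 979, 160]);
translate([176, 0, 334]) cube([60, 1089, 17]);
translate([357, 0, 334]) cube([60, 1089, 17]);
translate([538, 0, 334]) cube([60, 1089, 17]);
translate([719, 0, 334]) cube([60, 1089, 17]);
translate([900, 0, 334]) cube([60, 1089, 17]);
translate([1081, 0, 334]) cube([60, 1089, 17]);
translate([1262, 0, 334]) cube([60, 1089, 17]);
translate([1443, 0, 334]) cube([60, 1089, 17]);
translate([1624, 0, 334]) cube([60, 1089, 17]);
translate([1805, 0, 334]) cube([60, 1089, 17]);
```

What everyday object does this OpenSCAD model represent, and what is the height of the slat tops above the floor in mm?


A bed frame. The slat-top height is 351 mm.

Four posts, four rails, and a row of slats — a bed frame. Slats sit on the rails at z = 174 + 160 = 334; with slat thickness 17, the top is 351 mm.


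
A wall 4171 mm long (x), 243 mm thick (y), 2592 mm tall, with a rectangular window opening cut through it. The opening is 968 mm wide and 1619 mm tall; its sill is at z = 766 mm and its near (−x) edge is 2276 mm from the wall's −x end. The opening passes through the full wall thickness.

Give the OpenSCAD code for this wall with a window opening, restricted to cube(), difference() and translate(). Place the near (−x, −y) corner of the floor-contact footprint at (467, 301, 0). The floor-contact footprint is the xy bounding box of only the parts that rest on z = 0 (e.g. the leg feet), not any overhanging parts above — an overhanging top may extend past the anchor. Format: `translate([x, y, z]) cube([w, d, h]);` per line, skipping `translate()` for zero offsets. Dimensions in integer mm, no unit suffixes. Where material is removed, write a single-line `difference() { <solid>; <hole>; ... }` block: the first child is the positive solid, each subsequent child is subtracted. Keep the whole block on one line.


difference() { translate([467, 301, 0]) cube([4171, 243, 2592]); translate([2743, 301, 766]) cube([968, 243, 1619]); }


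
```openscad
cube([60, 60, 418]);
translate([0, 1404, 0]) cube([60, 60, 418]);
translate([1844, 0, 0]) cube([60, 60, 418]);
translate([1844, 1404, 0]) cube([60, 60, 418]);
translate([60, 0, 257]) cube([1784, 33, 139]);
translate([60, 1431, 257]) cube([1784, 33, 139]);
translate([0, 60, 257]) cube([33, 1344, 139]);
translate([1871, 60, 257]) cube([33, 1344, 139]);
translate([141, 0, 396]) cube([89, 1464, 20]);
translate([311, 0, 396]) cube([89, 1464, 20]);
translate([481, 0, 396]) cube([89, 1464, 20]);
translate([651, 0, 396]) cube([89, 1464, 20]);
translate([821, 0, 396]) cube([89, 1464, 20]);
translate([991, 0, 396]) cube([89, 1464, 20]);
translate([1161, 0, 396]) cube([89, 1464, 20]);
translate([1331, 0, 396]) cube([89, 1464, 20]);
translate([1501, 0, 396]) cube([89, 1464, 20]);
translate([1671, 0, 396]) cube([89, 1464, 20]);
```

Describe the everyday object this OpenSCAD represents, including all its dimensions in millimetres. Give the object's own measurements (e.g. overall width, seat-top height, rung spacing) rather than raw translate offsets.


A bed frame 1904 mm long (x) by 1464 mm wide (y). Four 60×60 mm corner posts, 418 mm tall, at the corners of the footprint. Four rails of 33 mm thickness and 139 mm height run between adjacent posts with their undersides at z = 257 mm, their outer faces flush with the outside of the frame (the two x-running rails run between the posts' inner faces; the two y-running rails run between the posts' inner faces). 10 slats, each 89 mm wide (x) and 20 mm thick, lie across the top of the two x-running rails, running the full 1464 mm width of the frame in y; along x they sit between the end posts with a 81 mm gap after the −x posts and between neighbouring slats, leaving 84 mm before the +x posts.


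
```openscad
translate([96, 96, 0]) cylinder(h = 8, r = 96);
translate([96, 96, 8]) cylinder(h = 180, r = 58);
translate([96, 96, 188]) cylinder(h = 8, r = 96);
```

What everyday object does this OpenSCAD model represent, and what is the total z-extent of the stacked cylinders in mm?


A spool. The overall height is 196 mm.

Three coaxial cylinders, large–small–large — a spool. Two 8 mm flanges and a 180 mm core give 8 + 180 + 8 = 196 mm.


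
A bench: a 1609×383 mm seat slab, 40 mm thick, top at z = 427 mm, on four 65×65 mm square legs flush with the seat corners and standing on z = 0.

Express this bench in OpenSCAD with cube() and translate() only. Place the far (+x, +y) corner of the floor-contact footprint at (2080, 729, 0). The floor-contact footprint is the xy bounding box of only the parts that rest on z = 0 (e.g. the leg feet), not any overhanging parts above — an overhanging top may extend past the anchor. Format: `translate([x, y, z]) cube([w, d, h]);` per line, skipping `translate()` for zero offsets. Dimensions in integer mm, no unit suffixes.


// leg_h = 427 − 40 = 387
translate([471, 346, 387]) cube([1609, 383, 40]);
translate([471, 346, 0]) cube([65, 65, 387]);
translate([471, 664, 0]) cube([65, 65, 387]);
translate([2015, 346, 0]) cube([65, 65, 387]);
translate([2015, 664, 0]) cube([65, 65, 387]);


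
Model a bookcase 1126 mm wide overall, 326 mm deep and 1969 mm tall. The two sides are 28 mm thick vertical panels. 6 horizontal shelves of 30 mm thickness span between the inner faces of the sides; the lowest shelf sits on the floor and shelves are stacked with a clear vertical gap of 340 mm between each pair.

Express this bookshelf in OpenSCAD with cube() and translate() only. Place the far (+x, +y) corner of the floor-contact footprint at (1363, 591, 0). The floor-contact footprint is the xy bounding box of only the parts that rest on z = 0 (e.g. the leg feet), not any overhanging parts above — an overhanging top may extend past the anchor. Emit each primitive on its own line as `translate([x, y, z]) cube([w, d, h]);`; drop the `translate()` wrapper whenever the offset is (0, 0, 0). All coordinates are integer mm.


translate([237, 265, 0]) cube([28, 326, 1969]);
translate([1335, 265, 0]) cube([28, 326, 1969]);
translate([265, 265, 0]) cube([1070, 326, 30]);
translate([265, 265, 370]) cube([1070, 326, 30]);
translate([265, 265, 740]) cube([1070, 326, 30]);
translate([265, 265, 1110]) cube([1070, 326, 30]);
translate([265, 265, 1480]) cube([1070, 326, 30]);
translate([265, 265, 1850]) cube([1070, 326, 30]);


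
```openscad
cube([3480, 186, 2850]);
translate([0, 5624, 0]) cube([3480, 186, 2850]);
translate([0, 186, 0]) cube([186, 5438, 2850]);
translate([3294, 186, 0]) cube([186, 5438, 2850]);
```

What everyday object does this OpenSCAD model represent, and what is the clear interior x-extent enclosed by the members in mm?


A house (or room) frame. The interior width is 3108 mm.

Four 2850 mm walls enclosing a rectangle with no floor or roof — a room or house frame. Outside width is 3480 mm and wall thickness is 186 mm, so the interior width is 3480 − 2 × 186 = 3108 mm.


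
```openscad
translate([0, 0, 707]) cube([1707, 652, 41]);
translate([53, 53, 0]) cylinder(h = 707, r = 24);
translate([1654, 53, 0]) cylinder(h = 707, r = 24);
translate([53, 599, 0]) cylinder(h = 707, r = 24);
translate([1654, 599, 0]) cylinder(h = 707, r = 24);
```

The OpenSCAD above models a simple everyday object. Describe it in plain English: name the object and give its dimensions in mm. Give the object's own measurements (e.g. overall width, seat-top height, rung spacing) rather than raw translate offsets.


A table: top 1707 mm (x) × 652 mm (y), 41 mm thick, upper face at z = 748 mm, on four round legs of 48 mm diameter, each leg's bounding box inset 29 mm from the nearest pair of top edges from z = 0 to the bottom of the top.


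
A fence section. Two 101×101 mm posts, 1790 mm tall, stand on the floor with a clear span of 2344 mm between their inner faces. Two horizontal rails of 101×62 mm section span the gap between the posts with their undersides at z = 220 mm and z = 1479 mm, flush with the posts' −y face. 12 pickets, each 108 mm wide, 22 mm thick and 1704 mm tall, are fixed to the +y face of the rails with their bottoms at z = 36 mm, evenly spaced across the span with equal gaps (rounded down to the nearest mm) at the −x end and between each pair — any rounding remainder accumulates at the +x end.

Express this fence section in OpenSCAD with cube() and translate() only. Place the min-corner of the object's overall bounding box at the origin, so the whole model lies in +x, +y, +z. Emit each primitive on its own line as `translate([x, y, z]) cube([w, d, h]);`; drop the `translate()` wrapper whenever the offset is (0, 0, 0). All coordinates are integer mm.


cube([101, 101, 1790]);
translate([2445, 0, 0]) cube([101, 101, 1790]);
translate([101, 0, 220]) cube([2344, 101, 62]);
translate([101, 0, 1479]) cube([2344, 101, 62]);
translate([181, 101, 36]) cube([108, 22, 1704]);
translate([369, 101, 36]) cube([108, 22, 1704]);
translate([557, 101, 36]) cube([108, 22, 1704]);
translate([745, 101, 36]) cube([108, 22, 1704]);
translate([933, 101, 36]) cube([108, 22, 1704]);
translate([1121, 101, 36]) cube([108, 22, 1704]);
translate([1309, 101, 36]) cube([108, 22, 1704]);
translate([1497, 101, 36]) cube([108, 22, 1704]);
translate([1685, 101, 36]) cube([108, 22, 1704]);
translate([1873, 101, 36]) cube([108, 22, 1704]);
translate([2061, 101, 36]) cube([108, 22, 1704]);
translate([2249, 101, 36]) cube([108, 22, 1704]);


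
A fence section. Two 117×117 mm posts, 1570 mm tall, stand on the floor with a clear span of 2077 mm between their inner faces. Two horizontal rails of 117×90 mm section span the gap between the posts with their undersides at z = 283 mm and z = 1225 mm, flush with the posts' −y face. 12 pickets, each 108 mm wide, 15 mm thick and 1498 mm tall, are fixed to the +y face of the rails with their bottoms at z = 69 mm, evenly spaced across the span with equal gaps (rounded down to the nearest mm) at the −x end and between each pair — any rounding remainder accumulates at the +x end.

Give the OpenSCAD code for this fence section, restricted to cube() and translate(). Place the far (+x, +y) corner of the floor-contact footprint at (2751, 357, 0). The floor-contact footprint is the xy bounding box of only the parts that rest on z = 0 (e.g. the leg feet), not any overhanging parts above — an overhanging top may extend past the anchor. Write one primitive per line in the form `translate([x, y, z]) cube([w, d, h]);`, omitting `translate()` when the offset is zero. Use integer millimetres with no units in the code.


translate([440, 240, 0]) cube([117, 117, 1570]);
translate([2634, 240, 0]) cube([117, 117, 1570]);
translate([557, 240, 283]) cube([2077, 117, 90]);
translate([557, 240, 1225]) cube([2077, 117, 90]);
translate([617, 357, 69]) cube([108, 15, 1498]);
translate([785, 357, 69]) cube([108, 15, 1498]);
translate([953, 357, 69]) cube([108, 15, 1498]);
translate([1121, 357, 69]) cube([108, 15, 1498]);
translate([1289, 357, 69]) cube([108, 15, 1498]);
translate([1457, 357, 69]) cube([108, 15, 1498]);
translate([1625, 357, 69]) cube([108, 15, 1498]);
translate([1793, 357, 69]) cube([108, 15, 1498]);
translate([1961, 357, 69]) cube([108, 15, 1498]);
translate([2129, 357, 69]) cube([108, 15, 1498]);
translate([2297, 357, 69]) cube([108, 15, 1498]);
translate([2465, 357, 69]) cube([108, 15, 1498]);


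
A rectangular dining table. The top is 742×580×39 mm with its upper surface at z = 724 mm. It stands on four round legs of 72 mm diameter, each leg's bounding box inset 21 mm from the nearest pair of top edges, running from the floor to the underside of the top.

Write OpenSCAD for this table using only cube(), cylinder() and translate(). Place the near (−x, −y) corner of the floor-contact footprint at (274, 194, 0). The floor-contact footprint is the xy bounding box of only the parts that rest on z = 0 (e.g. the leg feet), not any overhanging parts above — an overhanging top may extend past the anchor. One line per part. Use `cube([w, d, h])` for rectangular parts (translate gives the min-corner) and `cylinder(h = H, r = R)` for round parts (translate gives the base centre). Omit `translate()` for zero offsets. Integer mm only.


translate([253, 173, 685]) cube([742, 580, 39]);
translate([310, 230, 0]) cylinder(h = 685, r = 36);
translate([938, 230, 0]) cylinder(h = 685, r = 36);
translate([310, 696, 0]) cylinder(h = 685, r = 36);
translate([938, 696, 0]) cylinder(h = 685, r = 36);


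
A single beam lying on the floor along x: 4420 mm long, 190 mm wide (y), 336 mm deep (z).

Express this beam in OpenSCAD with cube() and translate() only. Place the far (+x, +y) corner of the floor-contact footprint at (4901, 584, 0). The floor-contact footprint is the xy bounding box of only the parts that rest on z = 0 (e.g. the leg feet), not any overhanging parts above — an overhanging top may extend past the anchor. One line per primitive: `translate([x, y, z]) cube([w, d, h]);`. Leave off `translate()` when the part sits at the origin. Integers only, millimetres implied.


translate([481, 394, 0]) cube([4420, 190, 336]);


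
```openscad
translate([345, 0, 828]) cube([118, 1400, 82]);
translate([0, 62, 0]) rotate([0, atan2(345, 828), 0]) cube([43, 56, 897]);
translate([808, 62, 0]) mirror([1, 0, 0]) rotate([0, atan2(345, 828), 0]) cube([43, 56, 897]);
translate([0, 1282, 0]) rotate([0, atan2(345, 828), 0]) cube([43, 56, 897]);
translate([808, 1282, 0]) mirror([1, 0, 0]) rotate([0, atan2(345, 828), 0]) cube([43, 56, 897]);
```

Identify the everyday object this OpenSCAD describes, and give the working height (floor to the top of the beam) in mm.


A sawhorse. The overall height is 910 mm.

A beam across two mirrored pairs of raked legs — a sawhorse. The beam's underside is at z = 828 (matching the legs' vertical rise in atan2(345, 828)) and the beam is 82 mm tall, so its top is at 828 + 82 = 910 mm. The raked legs top out at the beam's underside, so that is the highest point.


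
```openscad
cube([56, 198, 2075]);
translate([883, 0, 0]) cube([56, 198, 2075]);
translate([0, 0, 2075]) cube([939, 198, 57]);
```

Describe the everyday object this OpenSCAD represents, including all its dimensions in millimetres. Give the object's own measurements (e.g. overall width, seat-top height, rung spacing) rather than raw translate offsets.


A door frame. The clear opening is 827 mm wide and 2075 mm high. Two 56 mm wide jambs, 198 mm deep, stand either side of the opening from the floor to the top of the opening. A 57 mm thick head sits across the top of both jambs, spanning the full outside width of the frame.


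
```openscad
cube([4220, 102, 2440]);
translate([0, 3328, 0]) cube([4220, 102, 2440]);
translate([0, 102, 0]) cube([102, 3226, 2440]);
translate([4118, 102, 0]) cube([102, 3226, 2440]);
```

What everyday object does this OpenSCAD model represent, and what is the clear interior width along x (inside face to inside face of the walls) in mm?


A house (or room) frame. The interior width is 4016 mm.

Four 2440 mm walls enclosing a rectangle with no floor or roof — a room or house frame. Outside width is 4220 mm and wall thickness is 102 mm, so the interior width is 4220 − 2 × 102 = 4016 mm.


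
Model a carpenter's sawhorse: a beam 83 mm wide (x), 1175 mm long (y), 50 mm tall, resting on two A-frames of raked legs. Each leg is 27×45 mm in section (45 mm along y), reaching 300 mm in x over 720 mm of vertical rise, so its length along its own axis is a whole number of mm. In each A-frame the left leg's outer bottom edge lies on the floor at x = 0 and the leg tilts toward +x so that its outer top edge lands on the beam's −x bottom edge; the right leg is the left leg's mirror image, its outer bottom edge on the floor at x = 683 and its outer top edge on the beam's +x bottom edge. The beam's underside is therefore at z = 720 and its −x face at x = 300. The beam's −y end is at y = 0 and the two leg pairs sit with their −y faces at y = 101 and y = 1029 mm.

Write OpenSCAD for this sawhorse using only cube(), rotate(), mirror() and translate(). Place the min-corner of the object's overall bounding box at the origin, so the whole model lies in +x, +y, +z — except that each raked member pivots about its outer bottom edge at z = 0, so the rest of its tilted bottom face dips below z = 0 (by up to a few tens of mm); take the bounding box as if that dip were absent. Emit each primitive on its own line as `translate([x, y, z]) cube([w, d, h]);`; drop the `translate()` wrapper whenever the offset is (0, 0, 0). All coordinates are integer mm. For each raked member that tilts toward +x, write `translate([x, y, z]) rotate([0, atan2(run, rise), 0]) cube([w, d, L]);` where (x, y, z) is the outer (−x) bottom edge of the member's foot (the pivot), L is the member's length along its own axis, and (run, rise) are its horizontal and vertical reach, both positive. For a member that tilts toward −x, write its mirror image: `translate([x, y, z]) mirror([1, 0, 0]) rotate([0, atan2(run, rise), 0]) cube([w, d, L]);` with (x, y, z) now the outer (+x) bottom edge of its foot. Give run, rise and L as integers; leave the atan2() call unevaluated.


translate([300, 0, 720]) cube([83, 1175, 50]);
translate([0, 101, 0]) rotate([0, atan2(300, 720), 0]) cube([27, 45, 780]);
translate([683, 101, 0]) mirror([1, 0, 0]) rotate([0, atan2(300, 720), 0]) cube([27, 45, 780]);
translate([0, 1029, 0]) rotate([0, atan2(300, 720), 0]) cube([27, 45, 780]);
translate([683, 1029, 0]) mirror([1, 0, 0]) rotate([0, atan2(300, 720), 0]) cube([27, 45, 780]);


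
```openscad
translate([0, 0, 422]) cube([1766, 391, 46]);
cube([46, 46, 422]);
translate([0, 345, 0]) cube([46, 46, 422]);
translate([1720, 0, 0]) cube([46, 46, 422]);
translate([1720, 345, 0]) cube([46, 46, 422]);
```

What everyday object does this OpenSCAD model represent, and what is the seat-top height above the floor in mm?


A bench. The seat-top height is 468 mm.

A long slab on four corner posts — a bench. The slab sits at z = 422 with thickness 46, so the top is 422 + 46 = 468 mm.


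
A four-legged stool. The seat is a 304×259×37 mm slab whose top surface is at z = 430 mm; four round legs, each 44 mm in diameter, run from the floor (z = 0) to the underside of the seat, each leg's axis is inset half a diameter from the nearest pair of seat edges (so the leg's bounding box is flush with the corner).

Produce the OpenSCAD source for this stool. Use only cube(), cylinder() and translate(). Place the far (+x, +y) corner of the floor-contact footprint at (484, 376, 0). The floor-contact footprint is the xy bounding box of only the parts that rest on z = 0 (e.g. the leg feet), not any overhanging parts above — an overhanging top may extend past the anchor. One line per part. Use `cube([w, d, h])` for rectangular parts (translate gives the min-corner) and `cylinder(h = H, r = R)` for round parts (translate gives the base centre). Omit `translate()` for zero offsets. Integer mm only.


// leg_h = 430 - 37 = 393
translate([180, 117, 393]) cube([304, 259, 37]);
translate([202, 139, 0]) cylinder(h = 393, r = 22);
translate([462, 139, 0]) cylinder(h = 393, r = 22);
translate([202, 354, 0]) cylinder(h = 393, r = 22);
translate([462, 354, 0]) cylinder(h = 393, r = 22);


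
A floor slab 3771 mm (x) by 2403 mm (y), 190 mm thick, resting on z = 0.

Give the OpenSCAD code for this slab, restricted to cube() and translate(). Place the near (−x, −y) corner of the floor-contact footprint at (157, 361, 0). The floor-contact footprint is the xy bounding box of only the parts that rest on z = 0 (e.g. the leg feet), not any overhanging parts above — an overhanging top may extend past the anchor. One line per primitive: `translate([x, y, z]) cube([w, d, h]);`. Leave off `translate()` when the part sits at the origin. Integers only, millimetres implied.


translate([157, 361, 0]) cube([3771, 2403, 190]);


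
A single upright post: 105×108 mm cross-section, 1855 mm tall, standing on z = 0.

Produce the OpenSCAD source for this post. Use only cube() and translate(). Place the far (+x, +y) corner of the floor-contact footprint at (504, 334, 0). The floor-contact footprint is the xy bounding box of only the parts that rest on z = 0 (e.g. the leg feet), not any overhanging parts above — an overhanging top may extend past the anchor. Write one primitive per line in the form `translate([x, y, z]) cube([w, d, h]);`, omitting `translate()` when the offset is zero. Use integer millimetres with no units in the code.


translate([399, 226, 0]) cube([105, 108, 1855]);


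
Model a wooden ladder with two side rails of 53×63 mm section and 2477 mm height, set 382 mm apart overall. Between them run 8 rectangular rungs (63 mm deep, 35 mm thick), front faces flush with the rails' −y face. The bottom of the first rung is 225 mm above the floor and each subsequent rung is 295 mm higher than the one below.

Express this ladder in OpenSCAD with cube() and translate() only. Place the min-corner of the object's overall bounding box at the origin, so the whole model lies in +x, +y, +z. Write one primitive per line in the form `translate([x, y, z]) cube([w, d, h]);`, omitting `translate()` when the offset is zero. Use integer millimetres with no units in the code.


// rung span = 382 - 2*53 = 276
// rung[k] z = 225 + k*295
cube([53, 63, 2477]);
translate([329, 0, 0]) cube([53, 63, 2477]);
translate([53, 0, 225]) cube([276, 63, 35]);
translate([53, 0, 520]) cube([276, 63, 35]);
translate([53, 0, 815]) cube([276, 63, 35]);
translate([53, 0, 1110]) cube([276, 63, 35]);
translate([53, 0, 1405]) cube([276, 63, 35]);
translate([53, 0, 1700]) cube([276, 63, 35]);
translate([53, 0, 1995]) cube([276, 63, 35]);
translate([53, 0, 2290]) cube([276, 63, 35]);


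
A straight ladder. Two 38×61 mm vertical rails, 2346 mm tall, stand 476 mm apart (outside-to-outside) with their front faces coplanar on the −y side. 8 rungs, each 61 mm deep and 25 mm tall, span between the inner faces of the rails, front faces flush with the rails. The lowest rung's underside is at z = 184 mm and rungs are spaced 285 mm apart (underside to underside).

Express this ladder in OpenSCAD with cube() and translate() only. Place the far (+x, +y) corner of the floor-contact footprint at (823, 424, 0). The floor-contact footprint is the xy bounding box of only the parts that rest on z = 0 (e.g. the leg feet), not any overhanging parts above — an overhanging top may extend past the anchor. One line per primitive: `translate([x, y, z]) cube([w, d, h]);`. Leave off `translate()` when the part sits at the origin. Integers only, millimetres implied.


translate([347, 363, 0]) cube([38, 61, 2346]);
translate([785, 363, 0]) cube([38, 61, 2346]);
translate([385, 363, 184]) cube([400, 61, 25]);
translate([385, 363, 469]) cube([400, 61, 25]);
translate([385, 363, 754]) cube([400, 61, 25]);
translate([385, 363, 1039]) cube([400, 61, 25]);
translate([385, 363, 1324]) cube([400, 61, 25]);
translate([385, 363, 1609]) cube([400, 61, 25]);
translate([385, 363, 1894]) cube([400, 61, 25]);
translate([385, 363, 2179]) cube([400, 61, 25]);


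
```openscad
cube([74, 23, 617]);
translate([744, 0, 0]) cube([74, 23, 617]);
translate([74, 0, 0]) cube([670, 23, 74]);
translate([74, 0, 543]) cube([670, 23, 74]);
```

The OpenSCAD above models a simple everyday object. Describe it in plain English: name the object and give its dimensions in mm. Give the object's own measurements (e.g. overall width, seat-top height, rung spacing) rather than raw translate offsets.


A rectangular picture frame lying in the x–z plane (depth along y). The opening is 670 mm wide (x) by 469 mm tall (z), surrounded by a border 74 mm wide on all four sides. The frame is 23 mm deep and is made of two full-height vertical stiles with two horizontal rails fitted between them.


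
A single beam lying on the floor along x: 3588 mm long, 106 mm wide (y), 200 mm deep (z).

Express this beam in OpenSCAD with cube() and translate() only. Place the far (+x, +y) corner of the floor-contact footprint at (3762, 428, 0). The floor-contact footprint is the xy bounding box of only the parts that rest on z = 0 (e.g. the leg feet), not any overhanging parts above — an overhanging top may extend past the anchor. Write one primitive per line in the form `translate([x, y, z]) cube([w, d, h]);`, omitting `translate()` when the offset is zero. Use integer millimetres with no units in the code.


translate([174, 322, 0]) cube([3588, 106, 200]);


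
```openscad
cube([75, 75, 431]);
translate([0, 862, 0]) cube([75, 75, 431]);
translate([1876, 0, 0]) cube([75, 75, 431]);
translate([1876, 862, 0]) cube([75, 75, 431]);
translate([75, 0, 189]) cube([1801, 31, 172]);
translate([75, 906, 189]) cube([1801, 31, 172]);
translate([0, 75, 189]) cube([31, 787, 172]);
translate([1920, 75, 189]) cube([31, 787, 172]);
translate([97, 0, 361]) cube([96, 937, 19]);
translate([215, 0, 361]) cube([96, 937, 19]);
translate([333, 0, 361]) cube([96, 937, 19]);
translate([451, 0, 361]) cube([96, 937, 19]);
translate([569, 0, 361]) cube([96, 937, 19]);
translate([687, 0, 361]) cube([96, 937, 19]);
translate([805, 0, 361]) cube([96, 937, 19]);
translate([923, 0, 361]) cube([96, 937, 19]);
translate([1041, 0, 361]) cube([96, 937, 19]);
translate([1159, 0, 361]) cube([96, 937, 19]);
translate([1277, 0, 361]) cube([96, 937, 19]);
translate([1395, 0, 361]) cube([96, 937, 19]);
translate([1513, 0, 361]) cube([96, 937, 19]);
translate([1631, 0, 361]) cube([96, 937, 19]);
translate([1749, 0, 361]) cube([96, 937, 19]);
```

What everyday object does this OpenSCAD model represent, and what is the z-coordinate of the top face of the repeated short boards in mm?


A bed frame. The slat-top height is 380 mm.

Four posts, four rails, and a row of slats — a bed frame. Slats sit on the rails at z = 189 + 172 = 361; with slat thickness 19, the top is 380 mm.
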